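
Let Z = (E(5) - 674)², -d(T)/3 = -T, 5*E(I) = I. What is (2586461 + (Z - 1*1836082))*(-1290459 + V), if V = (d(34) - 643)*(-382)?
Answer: -1304141600476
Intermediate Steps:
E(I) = I/5
d(T) = 3*T (d(T) = -(-3)*T = 3*T)
V = 206662 (V = (3*34 - 643)*(-382) = (102 - 643)*(-382) = -541*(-382) = 206662)
Z = 452929 (Z = ((⅕)*5 - 674)² = (1 - 674)² = (-673)² = 452929)
(2586461 + (Z - 1*1836082))*(-1290459 + V) = (2586461 + (452929 - 1*1836082))*(-1290459 + 206662) = (2586461 + (452929 - 1836082))*(-1083797) = (2586461 - 1383153)*(-1083797) = 1203308*(-1083797) = -1304141600476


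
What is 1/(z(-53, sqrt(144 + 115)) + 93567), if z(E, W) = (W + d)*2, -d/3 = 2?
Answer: 13365/1250362427 - 2*sqrt(259)/8752536989 ≈ 1.0685e-5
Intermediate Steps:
d = -6 (d = -3*2 = -6)
z(E, W) = -12 + 2*W (z(E, W) = (W - 6)*2 = (-6 + W)*2 = -12 + 2*W)
1/(z(-53, sqrt(144 + 115)) + 93567) = 1/((-12 + 2*sqrt(144 + 115)) + 93567) = 1/((-12 + 2*sqrt(259)) + 93567) = 1/(93555 + 2*sqrt(259))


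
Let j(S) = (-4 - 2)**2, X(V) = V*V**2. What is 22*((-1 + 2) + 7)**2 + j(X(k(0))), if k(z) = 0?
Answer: 1444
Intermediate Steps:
X(V) = V**3
j(S) = 36 (j(S) = (-6)**2 = 36)
22*((-1 + 2) + 7)**2 + j(X(k(0))) = 22*((-1 + 2) + 7)**2 + 36 = 22*(1 + 7)**2 + 36 = 22*8**2 + 36 = 22*64 + 36 = 1408 + 36 = 1444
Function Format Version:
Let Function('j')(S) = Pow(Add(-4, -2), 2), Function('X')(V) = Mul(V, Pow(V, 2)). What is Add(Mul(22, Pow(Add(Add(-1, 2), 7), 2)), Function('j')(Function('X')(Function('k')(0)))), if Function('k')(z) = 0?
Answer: 1444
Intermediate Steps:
Function('X')(V) = Pow(V, 3)
Function('j')(S) = 36 (Function('j')(S) = Pow(-6, 2) = 36)
Add(Mul(22, Pow(Add(Add(-1, 2), 7), 2)), Function('j')(Function('X')(Function('k')(0)))) = Add(Mul(22, Pow(Add(Add(-1, 2), 7), 2)), 36) = Add(Mul(22, Pow(Add(1, 7), 2)), 36) = Add(Mul(22, Pow(8, 2)), 36) = Add(Mul(22, 64), 36) = Add(1408, 36) = 1444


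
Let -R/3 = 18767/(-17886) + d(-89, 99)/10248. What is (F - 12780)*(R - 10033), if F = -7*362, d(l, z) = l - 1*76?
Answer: 782043531636419/5091548 ≈ 1.5360e+8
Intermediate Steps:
d(l, z) = -76 + l (d(l, z) = l - 76 = -76 + l)
F = -2534
R = 32545901/10183096 (R = -3*(18767/(-17886) + (-76 - 89)/10248) = -3*(18767*(-1/17886) - 165*1/10248) = -3*(-18767/17886 - 55/3416) = -3*(-32545901/30549288) = 32545901/10183096 ≈ 3.1961)
(F - 12780)*(R - 10033) = (-2534 - 12780)*(32545901/10183096 - 10033) = -15314*(-102134456267/10183096) = 782043531636419/5091548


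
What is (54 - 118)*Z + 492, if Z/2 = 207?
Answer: -26004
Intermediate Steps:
Z = 414 (Z = 2*207 = 414)
(54 - 118)*Z + 492 = (54 - 118)*414 + 492 = -64*414 + 492 = -26496 + 492 = -26004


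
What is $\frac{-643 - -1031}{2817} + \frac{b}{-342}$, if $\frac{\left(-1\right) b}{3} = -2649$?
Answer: $- \frac{2472667}{107046} \approx -23.099$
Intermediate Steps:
$b = 7947$ ($b = \left(-3\right) \left(-2649\right) = 7947$)
$\frac{-643 - -1031}{2817} + \frac{b}{-342} = \frac{-643 - -1031}{2817} + \frac{7947}{-342} = \left(-643 + 1031\right) \frac{1}{2817} + 7947 \left(- \frac{1}{342}\right) = 388 \cdot \frac{1}{2817} - \frac{883}{38} = \frac{388}{2817} - \frac{883}{38} = - \frac{2472667}{107046}$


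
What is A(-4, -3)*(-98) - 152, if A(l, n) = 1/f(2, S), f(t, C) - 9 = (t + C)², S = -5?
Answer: -1417/9 ≈ -157.44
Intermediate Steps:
f(t, C) = 9 + (C + t)² (f(t, C) = 9 + (t + C)² = 9 + (C + t)²)
A(l, n) = 1/18 (A(l, n) = 1/(9 + (-5 + 2)²) = 1/(9 + (-3)²) = 1/(9 + 9) = 1/18)
A(-4, -3)*(-98) - 152 = (1/18)*(-98) - 152 = -49/9 - 152 = -1417/9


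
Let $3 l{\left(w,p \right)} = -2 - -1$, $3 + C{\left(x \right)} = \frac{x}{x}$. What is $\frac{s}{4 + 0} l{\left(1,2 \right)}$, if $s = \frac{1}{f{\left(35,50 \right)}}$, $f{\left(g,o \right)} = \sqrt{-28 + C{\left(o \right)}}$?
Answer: $\frac{i \sqrt{30}}{360} \approx 0.015215 i$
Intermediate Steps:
$C{\left(x \right)} = -2$ ($C{\left(x \right)} = -3 + \frac{x}{x} = -3 + 1 = -2$)
$f{\left(g,o \right)} = i \sqrt{30}$ ($f{\left(g,o \right)} = \sqrt{-28 - 2} = \sqrt{-30} = i \sqrt{30}$)
$l{\left(w,p \right)} = - \frac{1}{3}$ ($l{\left(w,p \right)} = \frac{-2 - -1}{3} = \frac{-2 + 1}{3} = \frac{1}{3} \left(-1\right) = - \frac{1}{3}$)
$s = - \frac{i \sqrt{30}}{30}$ ($s = \frac{1}{i \sqrt{30}} = - \frac{i \sqrt{30}}{30} \approx - 0.18257 i$)
$\frac{s}{4 + 0} l{\left(1,2 \right)} = \frac{\left(- \frac{1}{30}\right) i \sqrt{30}}{4 + 0} \left(- \frac{1}{3}\right) = \frac{\left(- \frac{1}{30}\right) i \sqrt{30}}{4} \left(- \frac{1}{3}\right) = - \frac{i \sqrt{30}}{120} \left(- \frac{1}{3}\right) = \frac{i \sqrt{30}}{360}$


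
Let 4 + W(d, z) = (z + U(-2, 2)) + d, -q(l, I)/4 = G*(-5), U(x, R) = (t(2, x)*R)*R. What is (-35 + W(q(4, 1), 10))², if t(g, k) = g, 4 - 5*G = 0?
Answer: 25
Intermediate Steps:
G = ⅘ (G = ⅘ - ⅕*0 = ⅘ + 0 = ⅘ ≈ 0.80000)
U(x, R) = 2*R² (U(x, R) = (2*R)*R = 2*R²)
q(l, I) = 16 (q(l, I) = -16*(-5)/5 = -4*(-4) = 16)
W(d, z) = 4 + d + z (W(d, z) = -4 + ((z + 2*2²) + d) = -4 + ((z + 2*4) + d) = -4 + ((z + 8) + d) = -4 + ((8 + z) + d) = -4 + (8 + d + z) = 4 + d + z)
(-35 + W(q(4, 1), 10))² = (-35 + (4 + 16 + 10))² = (-35 + 30)² = (-5)² = 25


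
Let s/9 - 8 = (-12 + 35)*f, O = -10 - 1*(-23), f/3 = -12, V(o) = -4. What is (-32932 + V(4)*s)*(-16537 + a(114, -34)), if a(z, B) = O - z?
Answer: 56768856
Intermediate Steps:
f = -36 (f = 3*(-12) = -36)
O = 13 (O = -10 + 23 = 13)
s = -7380 (s = 72 + 9*((-12 + 35)*(-36)) = 72 + 9*(23*(-36)) = 72 + 9*(-828) = 72 - 7452 = -7380)
a(z, B) = 13 - z
(-32932 + V(4)*s)*(-16537 + a(114, -34)) = (-32932 - 4*(-7380))*(-16537 + (13 - 1*114)) = (-32932 + 29520)*(-16537 + (13 - 114)) = -3412*(-16537 - 101) = -3412*(-16638) = 56768856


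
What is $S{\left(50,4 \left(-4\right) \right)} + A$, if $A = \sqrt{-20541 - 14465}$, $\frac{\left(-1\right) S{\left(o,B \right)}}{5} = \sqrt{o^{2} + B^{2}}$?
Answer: $- 10 \sqrt{689} + i \sqrt{35006} \approx -262.49 + 187.1 i$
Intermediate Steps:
$S{\left(o,B \right)} = - 5 \sqrt{B^{2} + o^{2}}$ ($S{\left(o,B \right)} = - 5 \sqrt{o^{2} + B^{2}} = - 5 \sqrt{B^{2} + o^{2}}$)
$A = i \sqrt{35006}$ ($A = \sqrt{-35006} = i \sqrt{35006} \approx 187.1 i$)
$S{\left(50,4 \left(-4\right) \right)} + A = - 5 \sqrt{\left(4 \left(-4\right)\right)^{2} + 50^{2}} + i \sqrt{35006} = - 5 \sqrt{\left(-16\right)^{2} + 2500} + i \sqrt{35006} = - 5 \sqrt{256 + 2500} + i \sqrt{35006} = - 5 \sqrt{2756} + i \sqrt{35006} = - 5 \cdot 2 \sqrt{689} + i \sqrt{35006} = - 10 \sqrt{689} + i \sqrt{35006}$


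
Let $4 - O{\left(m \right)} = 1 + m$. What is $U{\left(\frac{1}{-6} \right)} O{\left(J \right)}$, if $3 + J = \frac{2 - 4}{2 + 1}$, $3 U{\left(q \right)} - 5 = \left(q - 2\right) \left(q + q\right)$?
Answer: $\frac{1030}{81} \approx 12.716$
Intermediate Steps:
$U{\left(q \right)} = \frac{5}{3} + \frac{2 q \left(-2 + q\right)}{3}$ ($U{\left(q \right)} = \frac{5}{3} + \frac{\left(q - 2\right) \left(q + q\right)}{3} = \frac{5}{3} + \frac{\left(-2 + q\right) 2 q}{3} = \frac{5}{3} + \frac{2 q \left(-2 + q\right)}{3}$)
$J = - \frac{11}{3}$ ($J = -3 + \frac{2 - 4}{2 + 1} = -3 - \frac{2}{3} = - \frac{11}{3} \approx -3.6667$)
$O{\left(m \right)} = 3 - m$ ($O{\left(m \right)} = 4 - \left(1 + m\right) = 3 - m$)
$U{\left(\frac{1}{-6} \right)} O{\left(J \right)} = \left(\frac{5}{3} - \frac{4}{3 \left(-6\right)} + \frac{2 \left(\frac{1}{-6}\right)^{2}}{3}\right) \left(3 - - \frac{11}{3}\right) = \left(\frac{5}{3} - - \frac{2}{9} + \frac{2 \left(- \frac{1}{6}\right)^{2}}{3}\right) \left(3 + \frac{11}{3}\right) = \left(\frac{5}{3} + \frac{2}{9} + \frac{2}{3} \cdot \frac{1}{36}\right) \frac{20}{3} = \left(\frac{5}{3} + \frac{2}{9} + \frac{1}{54}\right) \frac{20}{3} = \frac{103}{54} \cdot \frac{20}{3} = \frac{1030}{81}$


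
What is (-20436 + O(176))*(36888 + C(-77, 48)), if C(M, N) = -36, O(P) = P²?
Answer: 388420080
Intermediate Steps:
(-20436 + O(176))*(36888 + C(-77, 48)) = (-20436 + 176²)*(36888 - 36) = (-20436 + 30976)*36852 = 10540*36852 = 388420080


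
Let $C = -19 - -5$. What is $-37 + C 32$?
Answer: $-485$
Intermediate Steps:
$C = -14$ ($C = -19 + 5 = -14$)
$-37 + C 32 = -37 - 448 = -485$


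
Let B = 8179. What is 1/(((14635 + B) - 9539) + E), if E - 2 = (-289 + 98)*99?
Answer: -1/5632 ≈ -0.00017756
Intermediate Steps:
E = -18907 (E = 2 + (-289 + 98)*99 = 2 - 191*99 = 2 - 18909 = -18907)
1/(((14635 + B) - 9539) + E) = 1/(((14635 + 8179) - 9539) - 18907) = 1/((22814 - 9539) - 18907) = 1/(13275 - 18907) = 1/(-5632) = -1/5632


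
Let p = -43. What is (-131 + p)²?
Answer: 30276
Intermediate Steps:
(-131 + p)² = (-131 - 43)² = (-174)² = 30276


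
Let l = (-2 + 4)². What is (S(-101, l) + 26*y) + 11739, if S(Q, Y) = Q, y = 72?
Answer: 13510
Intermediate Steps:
l = 4 (l = 2² = 4)
(S(-101, l) + 26*y) + 11739 = (-101 + 26*72) + 11739 = (-101 + 1872) + 11739 = 1771 + 11739 = 13510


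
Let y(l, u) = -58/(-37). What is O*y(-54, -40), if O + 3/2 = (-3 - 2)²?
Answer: 1363/37 ≈ 36.838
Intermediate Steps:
y(l, u) = 58/37 (y(l, u) = -58*(-1/37) = 58/37)
O = 47/2 (O = -3/2 + (-3 - 2)² = -3/2 + (-5)² = -3/2 + 25 = 47/2 ≈ 23.500)
O*y(-54, -40) = (47/2)*(58/37) = 1363/37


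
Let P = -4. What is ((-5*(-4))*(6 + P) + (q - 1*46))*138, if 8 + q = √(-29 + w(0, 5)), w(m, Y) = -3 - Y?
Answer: -1932 + 138*I*√37 ≈ -1932.0 + 839.42*I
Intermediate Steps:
q = -8 + I*√37 (q = -8 + √(-29 + (-3 - 1*5)) = -8 + √(-29 + (-3 - 5)) = -8 + √(-29 - 8) = -8 + √(-37) = -8 + I*√37 ≈ -8.0 + 6.0828*I)
((-5*(-4))*(6 + P) + (q - 1*46))*138 = ((-5*(-4))*(6 - 4) + ((-8 + I*√37) - 1*46))*138 = (20*2 + ((-8 + I*√37) - 46))*138 = (40 + (-54 + I*√37))*138 = (-14 + I*√37)*138 = -1932 + 138*I*√37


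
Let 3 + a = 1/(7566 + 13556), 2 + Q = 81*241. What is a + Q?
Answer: 412216953/21122 ≈ 19516.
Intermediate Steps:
Q = 19519 (Q = -2 + 81*241 = -2 + 19521 = 19519)
a = -63365/21122 (a = -3 + 1/(7566 + 13556) = -3 + 1/21122 = -63365/21122 ≈ -3.0000)
a + Q = -63365/21122 + 19519 = 412216953/21122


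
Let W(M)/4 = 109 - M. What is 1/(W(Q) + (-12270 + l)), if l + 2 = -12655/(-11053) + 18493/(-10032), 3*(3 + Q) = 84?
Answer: -110883696/1323585243625 ≈ -8.3775e-5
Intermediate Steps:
Q = 25 (Q = -3 + (⅓)*84 = -3 + 28 = 25)
l = -299215561/110883696 (l = -2 + (-12655/(-11053) + 18493/(-10032)) = -2 + (-12655*(-1/11053) + 18493*(-1/10032)) = -2 + (12655/11053 - 18493/10032) = -2 - 77448169/110883696 = -299215561/110883696 ≈ -2.6985)
W(M) = 436 - 4*M (W(M) = 4*(109 - M) = 436 - 4*M)
1/(W(Q) + (-12270 + l)) = 1/((436 - 4*25) + (-12270 - 299215561/110883696)) = 1/((436 - 100) - 1360842165481/110883696) = 1/(336 - 1360842165481/110883696) = 1/(-1323585243625/110883696) = -110883696/1323585243625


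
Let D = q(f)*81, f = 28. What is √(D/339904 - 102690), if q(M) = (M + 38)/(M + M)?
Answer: 87*I*√4800409600231/594832 ≈ 320.45*I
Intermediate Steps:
q(M) = (38 + M)/(2*M) (q(M) = (38 + M)/((2*M)) = (38 + M)*(1/(2*M)) = (38 + M)/(2*M))
D = 2673/28 (D = ((½)*(38 + 28)/28)*81 = ((½)*(1/28)*66)*81 = (33/28)*81 = 2673/28 ≈ 95.464)
√(D/339904 - 102690) = √((2673/28)/339904 - 102690) = √((2673/28)*(1/339904) - 102690) = √(2673/9517312 - 102690) = √(-977332766607/9517312) = 87*I*√4800409600231/594832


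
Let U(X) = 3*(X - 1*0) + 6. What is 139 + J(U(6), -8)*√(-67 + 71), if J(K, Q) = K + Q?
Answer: 171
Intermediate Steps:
U(X) = 6 + 3*X (U(X) = 3*(X + 0) + 6 = 3*X + 6 = 6 + 3*X)
139 + J(U(6), -8)*√(-67 + 71) = 139 + ((6 + 3*6) - 8)*√(-67 + 71) = 139 + ((6 + 18) - 8)*√4 = 139 + (24 - 8)*2 = 139 + 16*2 = 139 + 32 = 171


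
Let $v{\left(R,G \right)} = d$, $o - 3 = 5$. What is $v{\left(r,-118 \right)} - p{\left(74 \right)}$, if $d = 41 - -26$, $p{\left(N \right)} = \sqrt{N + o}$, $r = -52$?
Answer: $67 - \sqrt{82} \approx 57.945$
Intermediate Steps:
$o = 8$ ($o = 3 + 5 = 8$)
$p{\left(N \right)} = \sqrt{8 + N}$ ($p{\left(N \right)} = \sqrt{N + 8} = \sqrt{8 + N}$)
$d = 67$ ($d = 41 + 26 = 67$)
$v{\left(R,G \right)} = 67$
$v{\left(r,-118 \right)} - p{\left(74 \right)} = 67 - \sqrt{8 + 74} = 67 - \sqrt{82}$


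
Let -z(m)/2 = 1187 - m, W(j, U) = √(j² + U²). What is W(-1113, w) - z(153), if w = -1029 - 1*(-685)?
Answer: 2068 + √1357105 ≈ 3232.9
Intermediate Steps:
w = -344 (w = -1029 + 685 = -344)
W(j, U) = √(U² + j²)
z(m) = -2374 + 2*m (z(m) = -2*(1187 - m) = -2374 + 2*m)
W(-1113, w) - z(153) = √((-344)² + (-1113)²) - (-2374 + 2*153) = √(118336 + 1238769) - (-2374 + 306) = √1357105 - 1*(-2068) = √1357105 + 2068 = 2068 + √1357105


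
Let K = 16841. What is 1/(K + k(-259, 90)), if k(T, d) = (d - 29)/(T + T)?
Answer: 518/8723577 ≈ 5.9379e-5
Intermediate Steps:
k(T, d) = (-29 + d)/(2*T) (k(T, d) = (-29 + d)/((2*T)) = (-29 + d)*(1/(2*T)) = (-29 + d)/(2*T))
1/(K + k(-259, 90)) = 1/(16841 + (½)*(-29 + 90)/(-259)) = 1/(16841 + (½)*(-1/259)*61) = 1/(16841 - 61/518) = 1/(8723577/518) = 518/8723577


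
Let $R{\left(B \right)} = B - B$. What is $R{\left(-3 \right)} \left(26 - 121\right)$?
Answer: $0$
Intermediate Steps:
$R{\left(B \right)} = 0$
$R{\left(-3 \right)} \left(26 - 121\right) = 0 \left(26 - 121\right) = 0 \left(-95\right) = 0$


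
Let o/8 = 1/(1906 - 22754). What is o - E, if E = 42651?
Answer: -111148507/2606 ≈ -42651.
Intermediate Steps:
o = -1/2606 (o = 8/(1906 - 22754) = 8/(-20848) = 8*(-1/20848) = -1/2606 ≈ -0.00038373)
o - E = -1/2606 - 1*42651 = -1/2606 - 42651 = -111148507/2606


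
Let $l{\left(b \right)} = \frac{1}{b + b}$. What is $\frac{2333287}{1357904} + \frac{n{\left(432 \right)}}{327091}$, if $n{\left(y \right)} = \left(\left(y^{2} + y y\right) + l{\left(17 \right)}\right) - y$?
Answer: $\frac{21580574447229}{7550689013488} \approx 2.8581$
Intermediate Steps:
$l{\left(b \right)} = \frac{1}{2 b}$
$n{\left(y \right)} = \frac{1}{34} - y + 2 y^{2}$ ($n{\left(y \right)} = \left(\left(y^{2} + y y\right) + \frac{1}{2 \cdot 17}\right) - y = \left(\left(y^{2} + y^{2}\right) + \frac{1}{2} \cdot \frac{1}{17}\right) - y = \left(2 y^{2} + \frac{1}{34}\right) - y = \left(\frac{1}{34} + 2 y^{2}\right) - y = \frac{1}{34} - y + 2 y^{2}$)
$\frac{2333287}{1357904} + \frac{n{\left(432 \right)}}{327091} = \frac{2333287}{1357904} + \frac{\frac{1}{34} - 432 + 2 \cdot 432^{2}}{327091} = 2333287 \cdot \frac{1}{1357904} + \left(\frac{1}{34} - 432 + 2 \cdot 186624\right) \frac{1}{327091} = \frac{2333287}{1357904} + \left(\frac{1}{34} - 432 + 373248\right) \frac{1}{327091} = \frac{2333287}{1357904} + \frac{12675745}{34} \cdot \frac{1}{327091} = \frac{2333287}{1357904} + \frac{12675745}{11121094} = \frac{21580574447229}{7550689013488}$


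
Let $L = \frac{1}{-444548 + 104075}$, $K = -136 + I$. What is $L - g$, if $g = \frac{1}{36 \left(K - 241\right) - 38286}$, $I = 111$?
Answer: $\frac{97537}{5431906242} \approx 1.7956 \cdot 10^{-5}$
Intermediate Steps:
$K = -25$ ($K = -136 + 111 = -25$)
$L = - \frac{1}{340473}$ ($L = \frac{1}{-340473} = - \frac{1}{340473} \approx -2.9371 \cdot 10^{-6}$)
$g = - \frac{1}{47862}$ ($g = \frac{1}{36 \left(-25 - 241\right) - 38286} = \frac{1}{36 \left(-266\right) - 38286} = \frac{1}{-9576 - 38286} = \frac{1}{-47862} = - \frac{1}{47862} \approx -2.0893 \cdot 10^{-5}$)
$L - g = - \frac{1}{340473} - - \frac{1}{47862} = - \frac{1}{340473} + \frac{1}{47862} = \frac{97537}{5431906242}$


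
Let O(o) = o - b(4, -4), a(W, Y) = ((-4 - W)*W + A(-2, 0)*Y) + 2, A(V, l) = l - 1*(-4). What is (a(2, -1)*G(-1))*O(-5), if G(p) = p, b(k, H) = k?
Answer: -126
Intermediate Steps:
A(V, l) = 4 + l (A(V, l) = l + 4 = 4 + l)
a(W, Y) = 2 + 4*Y + W*(-4 - W) (a(W, Y) = ((-4 - W)*W + (4 + 0)*Y) + 2 = (W*(-4 - W) + 4*Y) + 2 = (4*Y + W*(-4 - W)) + 2 = 2 + 4*Y + W*(-4 - W))
O(o) = -4 + o (O(o) = o - 1*4 = o - 4 = -4 + o)
(a(2, -1)*G(-1))*O(-5) = ((2 - 1*2**2 - 4*2 + 4*(-1))*(-1))*(-4 - 5) = ((2 - 1*4 - 8 - 4)*(-1))*(-9) = ((2 - 4 - 8 - 4)*(-1))*(-9) = -14*(-1)*(-9) = 14*(-9) = -126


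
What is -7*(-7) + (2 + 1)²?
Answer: 58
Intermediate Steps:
-7*(-7) + (2 + 1)² = 49 + 3² = 49 + 9 = 58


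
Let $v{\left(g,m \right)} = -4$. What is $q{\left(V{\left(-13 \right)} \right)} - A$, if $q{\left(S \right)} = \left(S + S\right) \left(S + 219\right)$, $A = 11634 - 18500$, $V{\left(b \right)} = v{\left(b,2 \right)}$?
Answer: $5146$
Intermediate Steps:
$V{\left(b \right)} = -4$
$A = -6866$
$q{\left(S \right)} = 2 S \left(219 + S\right)$
$q{\left(V{\left(-13 \right)} \right)} - A = 2 \left(-4\right) \left(219 - 4\right) - -6866 = 2 \left(-4\right) 215 + 6866 = -1720 + 6866 = 5146$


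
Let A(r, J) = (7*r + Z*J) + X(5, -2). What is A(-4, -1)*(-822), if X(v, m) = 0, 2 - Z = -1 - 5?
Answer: 29592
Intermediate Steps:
Z = 8 (Z = 2 - (-1 - 5) = 2 - 1*(-6) = 2 + 6 = 8)
A(r, J) = 7*r + 8*J (A(r, J) = (7*r + 8*J) + 0 = 7*r + 8*J)
A(-4, -1)*(-822) = (7*(-4) + 8*(-1))*(-822) = (-28 - 8)*(-822) = -36*(-822) = 29592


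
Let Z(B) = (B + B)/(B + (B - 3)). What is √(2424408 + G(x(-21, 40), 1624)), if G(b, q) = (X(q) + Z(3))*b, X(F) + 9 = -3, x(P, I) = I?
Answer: 2*√606002 ≈ 1556.9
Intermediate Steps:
Z(B) = 2*B/(-3 + 2*B) (Z(B) = (2*B)/(B + (-3 + B)) = (2*B)/(-3 + 2*B) = 2*B/(-3 + 2*B))
X(F) = -12 (X(F) = -9 - 3 = -12)
G(b, q) = -10*b (G(b, q) = (-12 + 2*3/(-3 + 2*3))*b = (-12 + 2*3/(-3 + 6))*b = (-12 + 2*3/3)*b = (-12 + 2*3*(⅓))*b = (-12 + 2)*b = -10*b)
√(2424408 + G(x(-21, 40), 1624)) = √(2424408 - 10*40) = √(2424408 - 400) = √2424008 = 2*√606002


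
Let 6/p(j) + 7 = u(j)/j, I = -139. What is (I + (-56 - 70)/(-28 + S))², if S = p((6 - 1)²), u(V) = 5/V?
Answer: 2882752349689/159037321 ≈ 18126.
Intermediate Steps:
p(j) = 6/(-7 + 5/j²) (p(j) = 6/(-7 + (5/j)/j) = 6/(-7 + 5/j²))
S = -375/437 (S = -6*((6 - 1)²)²/(-5 + 7*((6 - 1)²)²) = -6*(5²)²/(-5 + 7*(5²)²) = -6*25²/(-5 + 7*25²) = -6*625/(-5 + 7*625) = -6*625/(-5 + 4375) = -6*625/4370 = -6*625*1/4370 = -375/437 ≈ -0.85812)
(I + (-56 - 70)/(-28 + S))² = (-139 + (-56 - 70)/(-28 - 375/437))² = (-139 - 126/(-12611/437))² = (-139 - 126*(-437/12611))² = (-139 + 55062/12611)² = (-1697867/12611)² = 2882752349689/159037321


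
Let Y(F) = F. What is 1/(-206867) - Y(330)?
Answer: -68266111/206867 ≈ -330.00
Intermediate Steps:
1/(-206867) - Y(330) = 1/(-206867) - 1*330 = -1/206867 - 330 = -68266111/206867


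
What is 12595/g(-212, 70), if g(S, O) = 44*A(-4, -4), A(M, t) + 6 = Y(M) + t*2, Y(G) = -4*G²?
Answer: -1145/312 ≈ -3.6699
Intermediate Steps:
A(M, t) = -6 - 4*M² + 2*t (A(M, t) = -6 + (-4*M² + t*2) = -6 + (-4*M² + 2*t) = -6 - 4*M² + 2*t)
g(S, O) = -3432 (g(S, O) = 44*(-6 - 4*(-4)² + 2*(-4)) = 44*(-6 - 4*16 - 8) = 44*(-6 - 64 - 8) = 44*(-78) = -3432)
12595/g(-212, 70) = 12595/(-3432) = 12595*(-1/3432) = -1145/312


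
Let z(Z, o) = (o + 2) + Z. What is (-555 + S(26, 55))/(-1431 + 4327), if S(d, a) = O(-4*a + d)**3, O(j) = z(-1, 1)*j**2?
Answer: 426481666523093/2896 ≈ 1.4727e+11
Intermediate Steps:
z(Z, o) = 2 + Z + o (z(Z, o) = (2 + o) + Z = 2 + Z + o)
O(j) = 2*j**2 (O(j) = (2 - 1 + 1)*j**2 = 2*j**2)
S(d, a) = 8*(d - 4*a)**6 (S(d, a) = (2*(-4*a + d)**2)**3 = (2*(d - 4*a)**2)**3 = 8*(d - 4*a)**6)
(-555 + S(26, 55))/(-1431 + 4327) = (-555 + 8*(-1*26 + 4*55)**6)/(-1431 + 4327) = (-555 + 8*(-26 + 220)**6)/2896 = (-555 + 8*194**6)*(1/2896) = (-555 + 8*53310208315456)*(1/2896) = (-555 + 426481666523648)*(1/2896) = 426481666523093*(1/2896) = 426481666523093/2896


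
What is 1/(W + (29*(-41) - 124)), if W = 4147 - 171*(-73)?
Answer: 1/15317 ≈ 6.5287e-5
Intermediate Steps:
W = 16630 (W = 4147 - 1*(-12483) = 4147 + 12483 = 16630)
1/(W + (29*(-41) - 124)) = 1/(16630 + (29*(-41) - 124)) = 1/(16630 + (-1189 - 124)) = 1/(16630 - 1313) = 1/15317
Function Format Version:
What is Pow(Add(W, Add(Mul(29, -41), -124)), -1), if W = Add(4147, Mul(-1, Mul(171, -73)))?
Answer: Rational(1, 15317) ≈ 6.5287e-5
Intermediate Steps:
W = 16630 (W = Add(4147, Mul(-1, -12483)) = Add(4147, 12483) = 16630)
Pow(Add(W, Add(Mul(29, -41), -124)), -1) = Pow(Add(16630, Add(Mul(29, -41), -124)), -1) = Pow(Add(16630, Add(-1189, -124)), -1) = Pow(Add(16630, -1313), -1) = Pow(15317, -1) = Rational(1, 15317)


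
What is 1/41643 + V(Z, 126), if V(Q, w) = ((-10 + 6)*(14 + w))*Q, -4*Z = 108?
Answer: 629642161/41643 ≈ 15120.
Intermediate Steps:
Z = -27 (Z = -¼*108 = -27)
V(Q, w) = Q*(-56 - 4*w) (V(Q, w) = (-4*(14 + w))*Q = (-56 - 4*w)*Q = Q*(-56 - 4*w))
1/41643 + V(Z, 126) = 1/41643 - 4*(-27)*(14 + 126) = 1/41643 - 4*(-27)*140 = 1/41643 + 15120 = 629642161/41643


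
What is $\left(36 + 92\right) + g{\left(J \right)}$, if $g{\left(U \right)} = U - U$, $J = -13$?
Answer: $128$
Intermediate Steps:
$g{\left(U \right)} = 0$
$\left(36 + 92\right) + g{\left(J \right)} = \left(36 + 92\right) + 0 = 128 + 0 = 128$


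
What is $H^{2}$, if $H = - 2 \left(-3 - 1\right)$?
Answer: $64$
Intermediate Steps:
$H = 8$ ($H = - 2 \left(-3 - 1\right) = \left(-2\right) \left(-4\right) = 8$)
$H^{2} = 8^{2} = 64$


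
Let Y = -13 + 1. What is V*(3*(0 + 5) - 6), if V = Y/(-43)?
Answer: 108/43 ≈ 2.5116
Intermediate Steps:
Y = -12
V = 12/43 (V = -12/(-43) = -12*(-1/43) = 12/43 ≈ 0.27907)
V*(3*(0 + 5) - 6) = 12*(3*(0 + 5) - 6)/43 = 12*(3*5 - 6)/43 = 12*(15 - 6)/43 = (12/43)*9 = 108/43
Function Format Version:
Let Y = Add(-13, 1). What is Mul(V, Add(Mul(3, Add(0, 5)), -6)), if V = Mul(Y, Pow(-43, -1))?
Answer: Rational(108, 43) ≈ 2.5116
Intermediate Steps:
Y = -12
V = Rational(12, 43) (V = Mul(-12, Pow(-43, -1)) = Mul(-12, Rational(-1, 43)) = Rational(12, 43) ≈ 0.27907)
Mul(V, Add(Mul(3, Add(0, 5)), -6)) = Mul(Rational(12, 43), Add(Mul(3, Add(0, 5)), -6)) = Mul(Rational(12, 43), Add(Mul(3, 5), -6)) = Mul(Rational(12, 43), Add(15, -6)) = Mul(Rational(12, 43), 9) = Rational(108, 43)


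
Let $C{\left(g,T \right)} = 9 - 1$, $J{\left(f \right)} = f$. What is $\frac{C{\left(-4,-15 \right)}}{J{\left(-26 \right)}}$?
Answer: $- \frac{4}{13} \approx -0.30769$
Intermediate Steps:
$C{\left(g,T \right)} = 8$ ($C{\left(g,T \right)} = 9 - 1 = 8$)
$\frac{C{\left(-4,-15 \right)}}{J{\left(-26 \right)}} = \frac{8}{-26} = 8 \left(- \frac{1}{26}\right) = - \frac{4}{13}$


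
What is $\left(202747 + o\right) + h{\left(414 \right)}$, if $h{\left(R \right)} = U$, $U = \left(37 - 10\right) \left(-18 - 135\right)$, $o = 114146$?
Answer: $312762$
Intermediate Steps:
$U = -4131$ ($U = 27 \left(-153\right) = -4131$)
$h{\left(R \right)} = -4131$
$\left(202747 + o\right) + h{\left(414 \right)} = \left(202747 + 114146\right) - 4131 = 316893 - 4131 = 312762$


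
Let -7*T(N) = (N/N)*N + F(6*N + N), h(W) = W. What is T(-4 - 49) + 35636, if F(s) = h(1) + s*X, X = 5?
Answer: 251359/7 ≈ 35908.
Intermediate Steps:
F(s) = 1 + 5*s (F(s) = 1 + s*5 = 1 + 5*s)
T(N) = -⅐ - 36*N/7 (T(N) = -((N/N)*N + (1 + 5*(6*N + N)))/7 = -(1*N + (1 + 5*(7*N)))/7 = -(N + (1 + 35*N))/7 = -(1 + 36*N)/7 = -⅐ - 36*N/7)
T(-4 - 49) + 35636 = (-⅐ - 36*(-4 - 49)/7) + 35636 = (-⅐ - 36/7*(-53)) + 35636 = (-⅐ + 1908/7) + 35636 = 1907/7 + 35636 = 251359/7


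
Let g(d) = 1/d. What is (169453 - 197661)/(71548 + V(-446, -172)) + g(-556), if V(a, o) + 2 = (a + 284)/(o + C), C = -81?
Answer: -996516061/2516080700 ≈ -0.39606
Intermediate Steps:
V(a, o) = -2 + (284 + a)/(-81 + o) (V(a, o) = -2 + (a + 284)/(o - 81) = -2 + (284 + a)/(-81 + o))
(169453 - 197661)/(71548 + V(-446, -172)) + g(-556) = (169453 - 197661)/(71548 + (446 - 446 - 2*(-172))/(-81 - 172)) + 1/(-556) = -28208/(71548 + (446 - 446 + 344)/(-253)) - 1/556 = -28208/(71548 - 1/253*344) - 1/556 = -28208/(71548 - 344/253) - 1/556 = -28208/18101300/253 - 1/556 = -28208*253/18101300 - 1/556 = -1784156/4525325 - 1/556 = -996516061/2516080700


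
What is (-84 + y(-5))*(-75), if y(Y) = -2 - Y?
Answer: 6075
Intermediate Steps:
(-84 + y(-5))*(-75) = (-84 + (-2 - 1*(-5)))*(-75) = (-84 + (-2 + 5))*(-75) = (-84 + 3)*(-75) = -81*(-75) = 6075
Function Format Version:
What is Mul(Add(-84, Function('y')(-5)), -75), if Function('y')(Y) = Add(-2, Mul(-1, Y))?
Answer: 6075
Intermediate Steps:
Mul(Add(-84, Function('y')(-5)), -75) = Mul(Add(-84, Add(-2, Mul(-1, -5))), -75) = Mul(Add(-84, Add(-2, 5)), -75) = Mul(Add(-84, 3), -75) = Mul(-81, -75) = 6075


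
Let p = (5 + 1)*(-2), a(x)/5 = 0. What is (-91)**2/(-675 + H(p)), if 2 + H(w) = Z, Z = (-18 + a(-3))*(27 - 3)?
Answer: -8281/1109 ≈ -7.4671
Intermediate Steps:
a(x) = 0 (a(x) = 5*0 = 0)
Z = -432 (Z = (-18 + 0)*(27 - 3) = -18*24 = -432)
p = -12 (p = 6*(-2) = -12)
H(w) = -434 (H(w) = -2 - 432 = -434)
(-91)**2/(-675 + H(p)) = (-91)**2/(-675 - 434) = 8281/(-1109) = 8281*(-1/1109) = -8281/1109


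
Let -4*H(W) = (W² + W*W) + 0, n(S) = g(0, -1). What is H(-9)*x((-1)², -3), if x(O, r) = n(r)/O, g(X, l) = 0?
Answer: 0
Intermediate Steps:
n(S) = 0
H(W) = -W²/2 (H(W) = -((W² + W*W) + 0)/4 = -((W² + W²) + 0)/4 = -(2*W² + 0)/4 = -W²/2)
x(O, r) = 0 (x(O, r) = 0/O = 0)
H(-9)*x((-1)², -3) = -½*(-9)²*0 = -½*81*0 = -81/2*0 = 0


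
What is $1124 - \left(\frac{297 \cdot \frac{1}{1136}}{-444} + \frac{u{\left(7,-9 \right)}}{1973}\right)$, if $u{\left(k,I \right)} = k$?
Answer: $\frac{372848413887}{331716544} \approx 1124.0$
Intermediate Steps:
$1124 - \left(\frac{297 \cdot \frac{1}{1136}}{-444} + \frac{u{\left(7,-9 \right)}}{1973}\right) = 1124 - \left(\frac{297 \cdot \frac{1}{1136}}{-444} + \frac{7}{1973}\right) = 1124 - \left(297 \cdot \frac{1}{1136} \left(- \frac{1}{444}\right) + 7 \cdot \frac{1}{1973}\right) = 1124 - \left(\frac{297}{1136} \left(- \frac{1}{444}\right) + \frac{7}{1973}\right) = 1124 - \left(- \frac{99}{168128} + \frac{7}{1973}\right) = 1124 - \frac{981569}{331716544} = \frac{372848413887}{331716544}$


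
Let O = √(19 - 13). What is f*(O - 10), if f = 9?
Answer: -90 + 9*√6 ≈ -67.955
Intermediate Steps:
O = √6 ≈ 2.4495
f*(O - 10) = 9*(√6 - 10) = 9*(-10 + √6) = -90 + 9*√6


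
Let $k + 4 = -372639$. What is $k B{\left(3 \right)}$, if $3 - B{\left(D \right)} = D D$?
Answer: $2235858$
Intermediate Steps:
$B{\left(D \right)} = 3 - D^{2}$ ($B{\left(D \right)} = 3 - D D = 3 - D^{2}$)
$k = -372643$ ($k = -4 - 372639 = -372643$)
$k B{\left(3 \right)} = - 372643 \left(3 - 3^{2}\right) = - 372643 \left(3 - 9\right) = \left(-372643\right) \left(-6\right) = 2235858$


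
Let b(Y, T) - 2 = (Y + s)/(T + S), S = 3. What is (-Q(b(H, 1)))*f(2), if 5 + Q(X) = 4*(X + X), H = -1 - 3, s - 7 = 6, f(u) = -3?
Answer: 87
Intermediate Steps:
s = 13 (s = 7 + 6 = 13)
H = -4
b(Y, T) = 2 + (13 + Y)/(3 + T) (b(Y, T) = 2 + (Y + 13)/(T + 3) = 2 + (13 + Y)/(3 + T))
Q(X) = -5 + 8*X (Q(X) = -5 + 4*(X + X) = -5 + 4*(2*X) = -5 + 8*X)
(-Q(b(H, 1)))*f(2) = -(-5 + 8*((19 - 4 + 2*1)/(3 + 1)))*(-3) = -(-5 + 8*((19 - 4 + 2)/4))*(-3) = -(-5 + 8*((¼)*17))*(-3) = -(-5 + 8*(17/4))*(-3) = -(-5 + 34)*(-3) = -1*29*(-3) = -29*(-3) = 87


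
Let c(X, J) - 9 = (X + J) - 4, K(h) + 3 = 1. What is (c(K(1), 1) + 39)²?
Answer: 1849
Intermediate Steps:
K(h) = -2 (K(h) = -3 + 1 = -2)
c(X, J) = 5 + J + X (c(X, J) = 9 + ((X + J) - 4) = 9 + ((J + X) - 4) = 9 + (-4 + J + X) = 5 + J + X)
(c(K(1), 1) + 39)² = ((5 + 1 - 2) + 39)² = (4 + 39)² = 43² = 1849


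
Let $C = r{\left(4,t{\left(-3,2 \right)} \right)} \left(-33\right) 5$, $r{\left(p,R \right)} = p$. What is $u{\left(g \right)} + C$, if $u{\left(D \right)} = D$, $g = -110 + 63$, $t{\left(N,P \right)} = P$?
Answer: $-707$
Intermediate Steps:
$g = -47$
$C = -660$ ($C = 4 \left(-33\right) 5 = \left(-132\right) 5 = -660$)
$u{\left(g \right)} + C = -47 - 660 = -707$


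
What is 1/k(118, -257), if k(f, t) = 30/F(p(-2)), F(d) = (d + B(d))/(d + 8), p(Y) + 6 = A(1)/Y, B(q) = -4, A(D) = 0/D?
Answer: -1/6 ≈ -0.16667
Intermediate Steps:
A(D) = 0
p(Y) = -6 (p(Y) = -6 + 0/Y = -6 + 0 = -6)
F(d) = (-4 + d)/(8 + d) (F(d) = (d - 4)/(d + 8) = (-4 + d)/(8 + d))
k(f, t) = -6 (k(f, t) = 30/(((-4 - 6)/(8 - 6))) = 30/((-10/2)) = 30/(((1/2)*(-10))) = 30/(-5) = 30*(-1/5) = -6)
1/k(118, -257) = 1/(-6) = -1/6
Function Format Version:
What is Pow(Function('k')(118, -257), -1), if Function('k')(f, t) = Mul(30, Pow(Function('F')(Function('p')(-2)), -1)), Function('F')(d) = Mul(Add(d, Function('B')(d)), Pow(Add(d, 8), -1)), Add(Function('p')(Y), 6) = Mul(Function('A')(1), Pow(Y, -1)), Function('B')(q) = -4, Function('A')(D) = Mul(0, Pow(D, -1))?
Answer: Rational(-1, 6) ≈ -0.16667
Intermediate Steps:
Function('A')(D) = 0
Function('p')(Y) = -6 (Function('p')(Y) = Add(-6, Mul(0, Pow(Y, -1))) = Add(-6, 0) = -6)
Function('F')(d) = Mul(Pow(Add(8, d), -1), Add(-4, d)) (Function('F')(d) = Mul(Add(d, -4), Pow(Add(d, 8), -1)) = Mul(Add(-4, d), Pow(Add(8, d), -1)) = Mul(Pow(Add(8, d), -1), Add(-4, d)))
Function('k')(f, t) = -6 (Function('k')(f, t) = Mul(30, Pow(Mul(Pow(Add(8, -6), -1), Add(-4, -6)), -1)) = Mul(30, Pow(Mul(Pow(2, -1), -10), -1)) = Mul(30, Pow(Mul(Rational(1, 2), -10), -1)) = Mul(30, Pow(-5, -1)) = Mul(30, Rational(-1, 5)) = -6)
Pow(Function('k')(118, -257), -1) = Pow(-6, -1) = Rational(-1, 6)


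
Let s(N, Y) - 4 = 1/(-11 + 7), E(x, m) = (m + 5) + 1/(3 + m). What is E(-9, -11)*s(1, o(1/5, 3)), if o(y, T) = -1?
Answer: -735/32 ≈ -22.969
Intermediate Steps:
E(x, m) = 5 + m + 1/(3 + m) (E(x, m) = (5 + m) + 1/(3 + m) = 5 + m + 1/(3 + m))
s(N, Y) = 15/4 (s(N, Y) = 4 + 1/(-11 + 7) = 4 + 1/(-4) = 4 - 1/4 = 15/4)
E(-9, -11)*s(1, o(1/5, 3)) = ((16 + (-11)**2 + 8*(-11))/(3 - 11))*(15/4) = ((16 + 121 - 88)/(-8))*(15/4) = -1/8*49*(15/4) = -49/8*15/4 = -735/32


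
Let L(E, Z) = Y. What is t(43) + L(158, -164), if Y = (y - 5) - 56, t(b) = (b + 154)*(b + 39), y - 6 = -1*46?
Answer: 16053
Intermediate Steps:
y = -40 (y = 6 - 1*46 = 6 - 46 = -40)
t(b) = (39 + b)*(154 + b) (t(b) = (154 + b)*(39 + b) = (39 + b)*(154 + b))
Y = -101 (Y = (-40 - 5) - 56 = -45 - 56 = -101)
L(E, Z) = -101
t(43) + L(158, -164) = (6006 + 43² + 193*43) - 101 = (6006 + 1849 + 8299) - 101 = 16154 - 101 = 16053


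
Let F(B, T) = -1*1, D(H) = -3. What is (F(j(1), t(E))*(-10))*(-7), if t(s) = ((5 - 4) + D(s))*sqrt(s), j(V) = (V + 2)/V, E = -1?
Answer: -70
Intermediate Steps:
j(V) = (2 + V)/V
t(s) = -2*sqrt(s) (t(s) = ((5 - 4) - 3)*sqrt(s) = (1 - 3)*sqrt(s) = -2*sqrt(s))
F(B, T) = -1
(F(j(1), t(E))*(-10))*(-7) = -1*(-10)*(-7) = 10*(-7) = -70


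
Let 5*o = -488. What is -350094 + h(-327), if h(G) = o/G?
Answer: -572403202/1635 ≈ -3.5009e+5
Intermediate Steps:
o = -488/5 (o = (1/5)*(-488) = -488/5 ≈ -97.600)
h(G) = -488/(5*G)
-350094 + h(-327) = -350094 - 488/5/(-327) = -350094 - 488/5*(-1/327) = -350094 + 488/1635 = -572403202/1635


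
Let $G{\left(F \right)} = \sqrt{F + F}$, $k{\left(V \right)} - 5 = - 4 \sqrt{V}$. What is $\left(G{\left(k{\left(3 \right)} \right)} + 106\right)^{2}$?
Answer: $\left(106 + \sqrt{2} \sqrt{5 - 4 \sqrt{3}}\right)^{2} \approx 11232.0 + 416.32 i$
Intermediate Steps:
$k{\left(V \right)} = 5 - 4 \sqrt{V}$
$G{\left(F \right)} = \sqrt{2} \sqrt{F}$ ($G{\left(F \right)} = \sqrt{2 F} = \sqrt{2} \sqrt{F}$)
$\left(G{\left(k{\left(3 \right)} \right)} + 106\right)^{2} = \left(\sqrt{2} \sqrt{5 - 4 \sqrt{3}} + 106\right)^{2} = \left(106 + \sqrt{2} \sqrt{5 - 4 \sqrt{3}}\right)^{2}$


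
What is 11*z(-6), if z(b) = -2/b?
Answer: 11/3 ≈ 3.6667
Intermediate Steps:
11*z(-6) = 11*(-2/(-6)) = 11*(-2*(-1/6)) = 11*(1/3) = 11/3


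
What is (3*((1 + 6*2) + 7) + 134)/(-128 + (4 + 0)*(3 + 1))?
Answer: -97/56 ≈ -1.7321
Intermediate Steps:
(3*((1 + 6*2) + 7) + 134)/(-128 + (4 + 0)*(3 + 1)) = (3*((1 + 12) + 7) + 134)/(-128 + 4*4) = (3*(13 + 7) + 134)/(-128 + 16) = (3*20 + 134)/(-112) = (60 + 134)*(-1/112) = 194*(-1/112) = -97/56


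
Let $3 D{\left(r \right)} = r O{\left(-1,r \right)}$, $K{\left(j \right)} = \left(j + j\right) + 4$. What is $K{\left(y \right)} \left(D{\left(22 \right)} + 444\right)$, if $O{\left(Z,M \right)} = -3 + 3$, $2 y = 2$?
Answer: $2664$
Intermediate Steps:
$y = 1$ ($y = \frac{1}{2} \cdot 2 = 1$)
$O{\left(Z,M \right)} = 0$
$K{\left(j \right)} = 4 + 2 j$ ($K{\left(j \right)} = 2 j + 4 = 4 + 2 j$)
$D{\left(r \right)} = 0$ ($D{\left(r \right)} = \frac{r 0}{3} = \frac{1}{3} \cdot 0 = 0$)
$K{\left(y \right)} \left(D{\left(22 \right)} + 444\right) = \left(4 + 2 \cdot 1\right) \left(0 + 444\right) = \left(4 + 2\right) 444 = 6 \cdot 444 = 2664$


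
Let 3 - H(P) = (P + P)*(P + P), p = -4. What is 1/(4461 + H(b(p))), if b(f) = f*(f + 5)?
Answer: 1/4400 ≈ 0.00022727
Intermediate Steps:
b(f) = f*(5 + f)
H(P) = 3 - 4*P² (H(P) = 3 - (P + P)*(P + P) = 3 - 2*P*2*P = 3 - 4*P²)
1/(4461 + H(b(p))) = 1/(4461 + (3 - 4*16*(5 - 4)²)) = 1/(4461 + (3 - 4*(-4*1)²)) = 1/(4461 + (3 - 4*(-4)²)) = 1/(4461 + (3 - 4*16)) = 1/(4461 + (3 - 64)) = 1/(4461 - 61) = 1/4400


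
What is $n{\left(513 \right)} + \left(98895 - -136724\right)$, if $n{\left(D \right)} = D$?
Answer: $236132$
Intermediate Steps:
$n{\left(513 \right)} + \left(98895 - -136724\right) = 513 + \left(98895 - -136724\right) = 513 + \left(98895 + 136724\right) = 513 + 235619 = 236132$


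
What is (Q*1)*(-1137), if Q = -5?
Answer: 5685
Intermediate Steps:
(Q*1)*(-1137) = -5*1*(-1137) = -5*(-1137) = 5685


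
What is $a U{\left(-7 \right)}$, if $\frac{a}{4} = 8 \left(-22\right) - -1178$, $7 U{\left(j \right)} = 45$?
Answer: $\frac{180360}{7} \approx 25766.0$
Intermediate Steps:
$U{\left(j \right)} = \frac{45}{7}$ ($U{\left(j \right)} = \frac{1}{7} \cdot 45 = \frac{45}{7}$)
$a = 4008$ ($a = 4 \left(8 \left(-22\right) - -1178\right) = 4 \left(-176 + 1178\right) = 4 \cdot 1002 = 4008$)
$a U{\left(-7 \right)} = 4008 \cdot \frac{45}{7} = \frac{180360}{7}$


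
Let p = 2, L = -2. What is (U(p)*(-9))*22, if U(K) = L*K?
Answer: 792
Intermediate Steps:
U(K) = -2*K
(U(p)*(-9))*22 = (-2*2*(-9))*22 = -4*(-9)*22 = 36*22 = 792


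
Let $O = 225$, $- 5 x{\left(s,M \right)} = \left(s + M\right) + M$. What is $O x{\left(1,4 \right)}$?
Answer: $-405$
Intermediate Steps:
$x{\left(s,M \right)} = - \frac{2 M}{5} - \frac{s}{5}$ ($x{\left(s,M \right)} = - \frac{\left(s + M\right) + M}{5} = - \frac{\left(M + s\right) + M}{5} = - \frac{s + 2 M}{5} = - \frac{2 M}{5} - \frac{s}{5}$)
$O x{\left(1,4 \right)} = 225 \left(\left(- \frac{2}{5}\right) 4 - \frac{1}{5}\right) = 225 \left(- \frac{8}{5} - \frac{1}{5}\right) = 225 \left(- \frac{9}{5}\right) = -405$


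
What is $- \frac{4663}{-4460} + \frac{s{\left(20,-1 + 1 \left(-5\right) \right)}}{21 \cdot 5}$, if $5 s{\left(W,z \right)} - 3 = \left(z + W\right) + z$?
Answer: $\frac{499427}{468300} \approx 1.0665$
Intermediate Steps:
$s{\left(W,z \right)} = \frac{3}{5} + \frac{W}{5} + \frac{2 z}{5}$ ($s{\left(W,z \right)} = \frac{3}{5} + \frac{\left(z + W\right) + z}{5} = \frac{3}{5} + \frac{\left(W + z\right) + z}{5} = \frac{3}{5} + \frac{W + 2 z}{5} = \frac{3}{5} + \left(\frac{W}{5} + \frac{2 z}{5}\right) = \frac{3}{5} + \frac{W}{5} + \frac{2 z}{5}$)
$- \frac{4663}{-4460} + \frac{s{\left(20,-1 + 1 \left(-5\right) \right)}}{21 \cdot 5} = - \frac{4663}{-4460} + \frac{\frac{3}{5} + \frac{1}{5} \cdot 20 + \frac{2 \left(-1 + 1 \left(-5\right)\right)}{5}}{21 \cdot 5} = \left(-4663\right) \left(- \frac{1}{4460}\right) + \frac{\frac{3}{5} + 4 + \frac{2 \left(-1 - 5\right)}{5}}{105} = \frac{4663}{4460} + \left(\frac{3}{5} + 4 + \frac{2}{5} \left(-6\right)\right) \frac{1}{105} = \frac{4663}{4460} + \left(\frac{3}{5} + 4 - \frac{12}{5}\right) \frac{1}{105} = \frac{4663}{4460} + \frac{11}{5} \cdot \frac{1}{105} = \frac{4663}{4460} + \frac{11}{525} = \frac{499427}{468300}$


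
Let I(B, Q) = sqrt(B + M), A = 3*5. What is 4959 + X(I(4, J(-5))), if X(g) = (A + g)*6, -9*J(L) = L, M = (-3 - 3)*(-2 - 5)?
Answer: 5049 + 6*sqrt(46) ≈ 5089.7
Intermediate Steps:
M = 42 (M = -6*(-7) = 42)
J(L) = -L/9
A = 15
I(B, Q) = sqrt(42 + B) (I(B, Q) = sqrt(B + 42) = sqrt(42 + B))
X(g) = 90 + 6*g (X(g) = (15 + g)*6 = 90 + 6*g)
4959 + X(I(4, J(-5))) = 4959 + (90 + 6*sqrt(42 + 4)) = 4959 + (90 + 6*sqrt(46)) = 5049 + 6*sqrt(46)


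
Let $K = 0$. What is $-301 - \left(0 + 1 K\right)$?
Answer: $-301$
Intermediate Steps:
$-301 - \left(0 + 1 K\right) = -301 - \left(0 + 1 \cdot 0\right) = -301 - \left(0 + 0\right) = -301 - 0 = -301 + 0 = -301$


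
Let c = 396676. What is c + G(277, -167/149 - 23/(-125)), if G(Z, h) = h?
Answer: 7388073052/18625 ≈ 3.9668e+5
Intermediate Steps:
c + G(277, -167/149 - 23/(-125)) = 396676 + (-167/149 - 23/(-125)) = 396676 + (-167*1/149 - 23*(-1/125)) = 396676 + (-167/149 + 23/125) = 396676 - 17448/18625 = 7388073052/18625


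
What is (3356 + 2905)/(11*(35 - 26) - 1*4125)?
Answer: -2087/1342 ≈ -1.5551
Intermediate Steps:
(3356 + 2905)/(11*(35 - 26) - 1*4125) = 6261/(11*9 - 4125) = 6261/(99 - 4125) = 6261/(-4026) = 6261*(-1/4026) = -2087/1342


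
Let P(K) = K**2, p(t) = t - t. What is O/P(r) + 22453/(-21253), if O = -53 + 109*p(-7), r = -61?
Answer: -84674022/79082413 ≈ -1.0707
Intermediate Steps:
p(t) = 0
O = -53 (O = -53 + 109*0 = -53 + 0 = -53)
O/P(r) + 22453/(-21253) = -53/((-61)**2) + 22453/(-21253) = -53/3721 + 22453*(-1/21253) = -53*1/3721 - 22453/21253 = -53/3721 - 22453/21253 = -84674022/79082413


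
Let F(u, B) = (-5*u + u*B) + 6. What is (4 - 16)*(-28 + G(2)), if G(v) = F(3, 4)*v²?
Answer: 192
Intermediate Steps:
F(u, B) = 6 - 5*u + B*u (F(u, B) = (-5*u + B*u) + 6 = 6 - 5*u + B*u)
G(v) = 3*v² (G(v) = (6 - 5*3 + 4*3)*v² = (6 - 15 + 12)*v² = 3*v²)
(4 - 16)*(-28 + G(2)) = (4 - 16)*(-28 + 3*2²) = -12*(-28 + 3*4) = -12*(-28 + 12) = -12*(-16) = 192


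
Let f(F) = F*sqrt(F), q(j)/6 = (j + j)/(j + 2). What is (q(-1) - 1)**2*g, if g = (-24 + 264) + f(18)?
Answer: 40560 + 9126*sqrt(2) ≈ 53466.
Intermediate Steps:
q(j) = 12*j/(2 + j) (q(j) = 6*((j + j)/(j + 2)) = 6*((2*j)/(2 + j)) = 6*(2*j/(2 + j)) = 12*j/(2 + j))
f(F) = F**(3/2)
g = 240 + 54*sqrt(2) (g = (-24 + 264) + 18**(3/2) = 240 + 54*sqrt(2) ≈ 316.37)
(q(-1) - 1)**2*g = (12*(-1)/(2 - 1) - 1)**2*(240 + 54*sqrt(2)) = (12*(-1)/1 - 1)**2*(240 + 54*sqrt(2)) = (12*(-1)*1 - 1)**2*(240 + 54*sqrt(2)) = (-12 - 1)**2*(240 + 54*sqrt(2)) = (-13)**2*(240 + 54*sqrt(2)) = 169*(240 + 54*sqrt(2)) = 40560 + 9126*sqrt(2)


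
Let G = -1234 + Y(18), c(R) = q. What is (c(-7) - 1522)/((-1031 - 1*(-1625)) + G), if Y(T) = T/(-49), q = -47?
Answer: 76881/31378 ≈ 2.4502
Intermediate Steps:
Y(T) = -T/49 (Y(T) = T*(-1/49) = -T/49)
c(R) = -47
G = -60484/49 (G = -1234 - 1/49*18 = -1234 - 18/49 = -60484/49 ≈ -1234.4)
(c(-7) - 1522)/((-1031 - 1*(-1625)) + G) = (-47 - 1522)/((-1031 - 1*(-1625)) - 60484/49) = -1569/((-1031 + 1625) - 60484/49) = -1569/(594 - 60484/49) = -1569/(-31378/49) = -1569*(-49/31378) = 76881/31378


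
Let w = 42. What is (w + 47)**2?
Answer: 7921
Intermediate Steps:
(w + 47)**2 = (42 + 47)**2 = 89**2 = 7921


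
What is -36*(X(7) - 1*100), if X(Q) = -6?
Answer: 3816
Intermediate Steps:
-36*(X(7) - 1*100) = -36*(-6 - 1*100) = -36*(-6 - 100) = -36*(-106) = 3816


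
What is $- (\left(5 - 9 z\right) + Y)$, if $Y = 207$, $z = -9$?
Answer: $-293$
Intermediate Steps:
$- (\left(5 - 9 z\right) + Y) = - (\left(5 - -81\right) + 207) = - (\left(5 + 81\right) + 207) = - (86 + 207) = \left(-1\right) 293 = -293$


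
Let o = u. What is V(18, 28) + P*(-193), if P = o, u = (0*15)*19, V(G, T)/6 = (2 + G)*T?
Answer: 3360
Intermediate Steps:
V(G, T) = 6*T*(2 + G) (V(G, T) = 6*((2 + G)*T) = 6*(T*(2 + G)) = 6*T*(2 + G))
u = 0 (u = 0*19 = 0)
o = 0
P = 0
V(18, 28) + P*(-193) = 6*28*(2 + 18) + 0*(-193) = 6*28*20 + 0 = 3360 + 0 = 3360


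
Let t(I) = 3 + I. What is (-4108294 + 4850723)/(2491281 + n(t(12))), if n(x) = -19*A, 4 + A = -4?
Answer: 742429/2491433 ≈ 0.29799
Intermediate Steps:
A = -8 (A = -4 - 4 = -8)
n(x) = 152 (n(x) = -19*(-8) = 152)
(-4108294 + 4850723)/(2491281 + n(t(12))) = (-4108294 + 4850723)/(2491281 + 152) = 742429/2491433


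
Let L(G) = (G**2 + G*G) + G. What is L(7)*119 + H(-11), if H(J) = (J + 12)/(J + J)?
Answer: 274889/22 ≈ 12495.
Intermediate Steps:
L(G) = G + 2*G**2 (L(G) = (G**2 + G**2) + G = 2*G**2 + G = G + 2*G**2)
H(J) = (12 + J)/(2*J) (H(J) = (12 + J)/((2*J)) = (12 + J)*(1/(2*J)) = (12 + J)/(2*J))
L(7)*119 + H(-11) = (7*(1 + 2*7))*119 + (1/2)*(12 - 11)/(-11) = (7*(1 + 14))*119 + (1/2)*(-1/11)*1 = (7*15)*119 - 1/22 = 105*119 - 1/22 = 12495 - 1/22 = 274889/22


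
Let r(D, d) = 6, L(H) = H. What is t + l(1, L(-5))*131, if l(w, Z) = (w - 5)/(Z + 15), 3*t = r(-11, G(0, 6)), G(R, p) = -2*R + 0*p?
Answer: -252/5 ≈ -50.400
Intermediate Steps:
G(R, p) = -2*R (G(R, p) = -2*R + 0 = -2*R)
t = 2 (t = (⅓)*6 = 2)
l(w, Z) = (-5 + w)/(15 + Z)
t + l(1, L(-5))*131 = 2 + ((-5 + 1)/(15 - 5))*131 = 2 + (-4/10)*131 = 2 + ((⅒)*(-4))*131 = 2 - ⅖*131 = 2 - 262/5 = -252/5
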